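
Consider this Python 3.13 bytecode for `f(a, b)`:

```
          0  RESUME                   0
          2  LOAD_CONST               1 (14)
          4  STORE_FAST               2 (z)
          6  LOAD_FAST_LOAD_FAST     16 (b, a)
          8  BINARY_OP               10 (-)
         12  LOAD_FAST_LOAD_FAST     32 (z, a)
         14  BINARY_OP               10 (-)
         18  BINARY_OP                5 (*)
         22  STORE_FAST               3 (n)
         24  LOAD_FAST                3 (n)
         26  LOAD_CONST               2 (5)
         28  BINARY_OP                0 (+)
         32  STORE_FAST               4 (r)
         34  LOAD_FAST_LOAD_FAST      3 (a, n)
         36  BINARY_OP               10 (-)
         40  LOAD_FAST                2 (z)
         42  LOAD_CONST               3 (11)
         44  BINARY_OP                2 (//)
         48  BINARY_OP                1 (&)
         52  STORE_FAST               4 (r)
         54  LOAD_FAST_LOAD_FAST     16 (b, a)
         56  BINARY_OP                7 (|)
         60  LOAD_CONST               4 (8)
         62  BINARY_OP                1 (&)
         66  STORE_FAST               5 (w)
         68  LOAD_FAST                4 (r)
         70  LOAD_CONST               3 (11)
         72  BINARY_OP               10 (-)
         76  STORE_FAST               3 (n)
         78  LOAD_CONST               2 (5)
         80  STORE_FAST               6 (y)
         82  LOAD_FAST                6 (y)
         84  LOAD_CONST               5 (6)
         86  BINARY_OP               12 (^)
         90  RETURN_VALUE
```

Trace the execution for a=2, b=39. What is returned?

3

LOAD_CONST → push 14. Stack: [14]
STORE_FAST z → z=14. Stack: []
LOAD_FAST_LOAD_FAST b,a → push 39,2. Stack: [39, 2]
BINARY_OP - → 39 - 2 = 37. Stack: [37]
LOAD_FAST_LOAD_FAST z,a → push 14,2. Stack: [37, 14, 2]
BINARY_OP - → 14 - 2 = 12. Stack: [37, 12]
BINARY_OP * → 37 * 12 = 444. Stack: [444]
STORE_FAST n → n=444. Stack: []
LOAD_FAST n → push 444. Stack: [444]
LOAD_CONST → push 5. Stack: [444, 5]
BINARY_OP + → 444 + 5 = 449. Stack: [449]
STORE_FAST r → r=449. Stack: []
LOAD_FAST_LOAD_FAST a,n → push 2,444. Stack: [2, 444]
BINARY_OP - → 2 - 444 = -442. Stack: [-442]
LOAD_FAST z → push 14. Stack: [-442, 14]
LOAD_CONST → push 11. Stack: [-442, 14, 11]
BINARY_OP // → 14 // 11 = 1. Stack: [-442, 1]
BINARY_OP & → -442 & 1 = 0. Stack: [0]
STORE_FAST r → r=0. Stack: []
LOAD_FAST_LOAD_FAST b,a → push 39,2. Stack: [39, 2]
BINARY_OP | → 39 | 2 = 39. Stack: [39]
LOAD_CONST → push 8. Stack: [39, 8]
BINARY_OP & → 39 & 8 = 0. Stack: [0]
STORE_FAST w → w=0. Stack: []
LOAD_FAST r → push 0. Stack: [0]
LOAD_CONST → push 11. Stack: [0, 11]
BINARY_OP - → 0 - 11 = -11. Stack: [-11]
STORE_FAST n → n=-11. Stack: []
LOAD_CONST → push 5. Stack: [5]
STORE_FAST y → y=5. Stack: []
LOAD_FAST y → push 5. Stack: [5]
LOAD_CONST → push 6. Stack: [5, 6]
BINARY_OP ^ → 5 ^ 6 = 3. Stack: [3]
RETURN_VALUE → return 3.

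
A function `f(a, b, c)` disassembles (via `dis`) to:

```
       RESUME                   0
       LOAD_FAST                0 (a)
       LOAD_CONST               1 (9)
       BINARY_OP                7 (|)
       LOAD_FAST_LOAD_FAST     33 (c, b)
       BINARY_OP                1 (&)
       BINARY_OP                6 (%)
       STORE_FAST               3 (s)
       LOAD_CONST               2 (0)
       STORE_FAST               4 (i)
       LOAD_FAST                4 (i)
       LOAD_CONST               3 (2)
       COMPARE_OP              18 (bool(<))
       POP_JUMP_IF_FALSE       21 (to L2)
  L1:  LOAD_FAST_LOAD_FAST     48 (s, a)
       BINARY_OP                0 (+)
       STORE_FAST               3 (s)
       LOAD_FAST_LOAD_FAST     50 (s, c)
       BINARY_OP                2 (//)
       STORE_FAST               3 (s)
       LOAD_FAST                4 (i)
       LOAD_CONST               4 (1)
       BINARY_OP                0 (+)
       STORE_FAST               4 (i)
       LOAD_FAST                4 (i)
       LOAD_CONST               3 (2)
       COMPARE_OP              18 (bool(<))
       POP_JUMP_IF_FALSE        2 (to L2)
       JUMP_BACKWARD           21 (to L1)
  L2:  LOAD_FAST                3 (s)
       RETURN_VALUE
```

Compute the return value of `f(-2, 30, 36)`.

-1

LOAD_FAST a → push -2. Stack: [-2]
LOAD_CONST → push 9. Stack: [-2, 9]
BINARY_OP | → -2 | 9 = -1. Stack: [-1]
LOAD_FAST_LOAD_FAST c,b → push 36,30. Stack: [-1, 36, 30]
BINARY_OP & → 36 & 30 = 4. Stack: [-1, 4]
BINARY_OP % → -1 % 4 = 3. Stack: [3]
STORE_FAST s → s=3. Stack: []
LOAD_CONST → push 0. Stack: [0]
STORE_FAST i → i=0. Stack: []
LOAD_FAST i → push 0. Stack: [0]
LOAD_CONST → push 2. Stack: [0, 2]
COMPARE_OP bool(<) → 0 vs 2 = True. Stack: [True]
POP_JUMP_IF_FALSE → pop True; no jump. Stack: []
LOAD_FAST_LOAD_FAST s,a → push 3,-2. Stack: [3, -2]
BINARY_OP + → 3 + -2 = 1. Stack: [1]
STORE_FAST s → s=1. Stack: []
LOAD_FAST_LOAD_FAST s,c → push 1,36. Stack: [1, 36]
BINARY_OP // → 1 // 36 = 0. Stack: [0]
STORE_FAST s → s=0. Stack: []
LOAD_FAST i → push 0. Stack: [0]
LOAD_CONST → push 1. Stack: [0, 1]
BINARY_OP + → 0 + 1 = 1. Stack: [1]
STORE_FAST i → i=1. Stack: []
LOAD_FAST i → push 1. Stack: [1]
LOAD_CONST → push 2. Stack: [1, 2]
COMPARE_OP bool(<) → 1 vs 2 = True. Stack: [True]
POP_JUMP_IF_FALSE → pop True; no jump. Stack: []
LOAD_FAST_LOAD_FAST s,a → push 0,-2. Stack: [0, -2]
BINARY_OP + → 0 + -2 = -2. Stack: [-2]
STORE_FAST s → s=-2. Stack: []
LOAD_FAST_LOAD_FAST s,c → push -2,36. Stack: [-2, 36]
BINARY_OP // → -2 // 36 = -1. Stack: [-1]
STORE_FAST s → s=-1. Stack: []
LOAD_FAST i → push 1. Stack: [1]
LOAD_CONST → push 1. Stack: [1, 1]
BINARY_OP + → 1 + 1 = 2. Stack: [2]
STORE_FAST i → i=2. Stack: []
LOAD_FAST i → push 2. Stack: [2]
LOAD_CONST → push 2. Stack: [2, 2]
COMPARE_OP bool(<) → 2 vs 2 = False. Stack: [False]
POP_JUMP_IF_FALSE → pop False; jump. Stack: []
LOAD_FAST s → push -1. Stack: [-1]
RETURN_VALUE → return -1.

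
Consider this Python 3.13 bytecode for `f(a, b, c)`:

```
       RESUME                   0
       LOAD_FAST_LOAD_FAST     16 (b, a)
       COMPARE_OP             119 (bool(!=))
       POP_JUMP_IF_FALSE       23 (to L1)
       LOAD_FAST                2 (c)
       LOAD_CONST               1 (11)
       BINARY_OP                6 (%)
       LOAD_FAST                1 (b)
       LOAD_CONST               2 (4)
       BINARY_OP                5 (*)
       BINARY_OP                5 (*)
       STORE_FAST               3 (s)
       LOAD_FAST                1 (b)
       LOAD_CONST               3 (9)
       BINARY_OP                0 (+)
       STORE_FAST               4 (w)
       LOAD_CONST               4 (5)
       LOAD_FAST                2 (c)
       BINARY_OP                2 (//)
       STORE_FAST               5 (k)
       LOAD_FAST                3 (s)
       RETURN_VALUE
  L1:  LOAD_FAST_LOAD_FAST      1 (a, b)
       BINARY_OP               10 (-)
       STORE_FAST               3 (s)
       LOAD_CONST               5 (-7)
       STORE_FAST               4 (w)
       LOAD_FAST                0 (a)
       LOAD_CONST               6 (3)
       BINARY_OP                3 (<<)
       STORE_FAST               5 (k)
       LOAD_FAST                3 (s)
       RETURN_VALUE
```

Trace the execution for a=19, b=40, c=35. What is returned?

320

LOAD_FAST_LOAD_FAST b,a → push 40,19. Stack: [40, 19]
COMPARE_OP bool(!=) → 40 vs 19 = True. Stack: [True]
POP_JUMP_IF_FALSE → pop True; no jump. Stack: []
LOAD_FAST c → push 35. Stack: [35]
LOAD_CONST → push 11. Stack: [35, 11]
BINARY_OP % → 35 % 11 = 2. Stack: [2]
LOAD_FAST b → push 40. Stack: [2, 40]
LOAD_CONST → push 4. Stack: [2, 40, 4]
BINARY_OP * → 40 * 4 = 160. Stack: [2, 160]
BINARY_OP * → 2 * 160 = 320. Stack: [320]
STORE_FAST s → s=320. Stack: []
LOAD_FAST b → push 40. Stack: [40]
LOAD_CONST → push 9. Stack: [40, 9]
BINARY_OP + → 40 + 9 = 49. Stack: [49]
STORE_FAST w → w=49. Stack: []
LOAD_CONST → push 5. Stack: [5]
LOAD_FAST c → push 35. Stack: [5, 35]
BINARY_OP // → 5 // 35 = 0. Stack: [0]
STORE_FAST k → k=0. Stack: []
LOAD_FAST s → push 320. Stack: [320]
RETURN_VALUE → return 320.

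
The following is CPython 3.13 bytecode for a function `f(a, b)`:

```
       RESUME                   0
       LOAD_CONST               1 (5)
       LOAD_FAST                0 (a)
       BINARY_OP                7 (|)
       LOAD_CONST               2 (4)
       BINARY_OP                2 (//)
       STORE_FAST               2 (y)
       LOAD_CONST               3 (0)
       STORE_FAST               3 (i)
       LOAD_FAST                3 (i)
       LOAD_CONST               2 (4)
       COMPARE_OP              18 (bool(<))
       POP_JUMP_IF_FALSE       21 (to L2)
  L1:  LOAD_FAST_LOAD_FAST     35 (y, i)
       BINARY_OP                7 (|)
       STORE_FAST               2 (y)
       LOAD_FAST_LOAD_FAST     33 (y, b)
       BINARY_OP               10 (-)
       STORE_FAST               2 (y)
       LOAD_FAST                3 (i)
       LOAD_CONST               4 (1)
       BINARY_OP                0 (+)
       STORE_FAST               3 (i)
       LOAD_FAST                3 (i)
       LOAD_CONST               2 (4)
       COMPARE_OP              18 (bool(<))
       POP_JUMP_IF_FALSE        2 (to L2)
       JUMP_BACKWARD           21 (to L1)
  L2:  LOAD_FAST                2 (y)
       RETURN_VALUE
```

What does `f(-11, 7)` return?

-28

LOAD_CONST → push 5
LOAD_FAST a → push -11
BINARY_OP | → 5 | -11 = -11
LOAD_CONST → push 4
BINARY_OP // → -11 // 4 = -3
STORE_FAST y → y=-3
LOAD_CONST → push 0
STORE_FAST i → i=0
LOAD_FAST i → push 0
LOAD_CONST → push 4
COMPARE_OP bool(<) → 0 vs 4 = True
POP_JUMP_IF_FALSE → pop True; no jump
LOAD_FAST_LOAD_FAST y,i → push -3,0
BINARY_OP | → -3 | 0 = -3
STORE_FAST y → y=-3
LOAD_FAST_LOAD_FAST y,b → push -3,7
BINARY_OP - → -3 - 7 = -10
STORE_FAST y → y=-10
LOAD_FAST i → push 0
LOAD_CONST → push 1
BINARY_OP + → 0 + 1 = 1
STORE_FAST i → i=1
LOAD_FAST i → push 1
LOAD_CONST → push 4
COMPARE_OP bool(<) → 1 vs 4 = True
POP_JUMP_IF_FALSE → pop True; no jump
LOAD_FAST_LOAD_FAST y,i → push -10,1
BINARY_OP | → -10 | 1 = -9
STORE_FAST y → y=-9
LOAD_FAST_LOAD_FAST y,b → push -9,7
BINARY_OP - → -9 - 7 = -16
STORE_FAST y → y=-16
LOAD_FAST i → push 1
LOAD_CONST → push 1
BINARY_OP + → 1 + 1 = 2
STORE_FAST i → i=2
LOAD_FAST i → push 2
LOAD_CONST → push 4
COMPARE_OP bool(<) → 2 vs 4 = True
POP_JUMP_IF_FALSE → pop True; no jump
LOAD_FAST_LOAD_FAST y,i → push -16,2
BINARY_OP | → -16 | 2 = -14
STORE_FAST y → y=-14
LOAD_FAST_LOAD_FAST y,b → push -14,7
BINARY_OP - → -14 - 7 = -21
STORE_FAST y → y=-21
LOAD_FAST i → push 2
LOAD_CONST → push 1
BINARY_OP + → 2 + 1 = 3
STORE_FAST i → i=3
LOAD_FAST i → push 3
LOAD_CONST → push 4
COMPARE_OP bool(<) → 3 vs 4 = True
POP_JUMP_IF_FALSE → pop True; no jump
LOAD_FAST_LOAD_FAST y,i → push -21,3
BINARY_OP | → -21 | 3 = -21
STORE_FAST y → y=-21
LOAD_FAST_LOAD_FAST y,b → push -21,7
BINARY_OP - → -21 - 7 = -28
STORE_FAST y → y=-28
LOAD_FAST i → push 3
LOAD_CONST → push 1
BINARY_OP + → 3 + 1 = 4
STORE_FAST i → i=4
LOAD_FAST i → push 4
LOAD_CONST → push 4
COMPARE_OP bool(<) → 4 vs 4 = False
POP_JUMP_IF_FALSE → pop False; jump
LOAD_FAST y → push -28
RETURN_VALUE → return -28.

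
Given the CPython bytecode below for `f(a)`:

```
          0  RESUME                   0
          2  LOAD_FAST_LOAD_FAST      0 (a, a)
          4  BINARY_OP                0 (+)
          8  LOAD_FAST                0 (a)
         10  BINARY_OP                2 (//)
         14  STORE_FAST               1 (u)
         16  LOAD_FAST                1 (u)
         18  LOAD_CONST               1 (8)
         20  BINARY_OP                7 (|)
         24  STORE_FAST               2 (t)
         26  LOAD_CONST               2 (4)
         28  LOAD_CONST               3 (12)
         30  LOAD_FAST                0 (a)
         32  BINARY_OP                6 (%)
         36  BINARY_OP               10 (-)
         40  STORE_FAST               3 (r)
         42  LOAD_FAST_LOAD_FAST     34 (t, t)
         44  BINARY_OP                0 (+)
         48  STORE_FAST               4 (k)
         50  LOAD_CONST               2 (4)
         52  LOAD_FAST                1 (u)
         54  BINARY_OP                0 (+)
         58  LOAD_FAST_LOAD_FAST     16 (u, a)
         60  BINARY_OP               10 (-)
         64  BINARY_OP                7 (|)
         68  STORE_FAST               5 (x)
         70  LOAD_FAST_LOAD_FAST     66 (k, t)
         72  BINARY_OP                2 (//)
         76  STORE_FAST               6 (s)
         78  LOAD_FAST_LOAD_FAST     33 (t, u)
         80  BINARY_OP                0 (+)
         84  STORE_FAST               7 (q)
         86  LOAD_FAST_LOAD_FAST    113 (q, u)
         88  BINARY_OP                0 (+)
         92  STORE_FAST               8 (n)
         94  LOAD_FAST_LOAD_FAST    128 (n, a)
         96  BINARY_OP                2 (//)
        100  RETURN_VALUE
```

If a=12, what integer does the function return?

1

LOAD_FAST_LOAD_FAST a,a → push 12,12. Stack: [12, 12]
BINARY_OP + → 12 + 12 = 24. Stack: [24]
LOAD_FAST a → push 12. Stack: [24, 12]
BINARY_OP // → 24 // 12 = 2. Stack: [2]
STORE_FAST u → u=2. Stack: []
LOAD_FAST u → push 2. Stack: [2]
LOAD_CONST → push 8. Stack: [2, 8]
BINARY_OP | → 2 | 8 = 10. Stack: [10]
STORE_FAST t → t=10. Stack: []
LOAD_CONST → push 4. Stack: [4]
LOAD_CONST → push 12. Stack: [4, 12]
LOAD_FAST a → push 12. Stack: [4, 12, 12]
BINARY_OP % → 12 % 12 = 0. Stack: [4, 0]
BINARY_OP - → 4 - 0 = 4. Stack: [4]
STORE_FAST r → r=4. Stack: []
LOAD_FAST_LOAD_FAST t,t → push 10,10. Stack: [10, 10]
BINARY_OP + → 10 + 10 = 20. Stack: [20]
STORE_FAST k → k=20. Stack: []
LOAD_CONST → push 4. Stack: [4]
LOAD_FAST u → push 2. Stack: [4, 2]
BINARY_OP + → 4 + 2 = 6. Stack: [6]
LOAD_FAST_LOAD_FAST u,a → push 2,12. Stack: [6, 2, 12]
BINARY_OP - → 2 - 12 = -10. Stack: [6, -10]
BINARY_OP | → 6 | -10 = -10. Stack: [-10]
STORE_FAST x → x=-10. Stack: []
LOAD_FAST_LOAD_FAST k,t → push 20,10. Stack: [20, 10]
BINARY_OP // → 20 // 10 = 2. Stack: [2]
STORE_FAST s → s=2. Stack: []
LOAD_FAST_LOAD_FAST t,u → push 10,2. Stack: [10, 2]
BINARY_OP + → 10 + 2 = 12. Stack: [12]
STORE_FAST q → q=12. Stack: []
LOAD_FAST_LOAD_FAST q,u → push 12,2. Stack: [12, 2]
BINARY_OP + → 12 + 2 = 14. Stack: [14]
STORE_FAST n → n=14. Stack: []
LOAD_FAST_LOAD_FAST n,a → push 14,12. Stack: [14, 12]
BINARY_OP // → 14 // 12 = 1. Stack: [1]
RETURN_VALUE → return 1.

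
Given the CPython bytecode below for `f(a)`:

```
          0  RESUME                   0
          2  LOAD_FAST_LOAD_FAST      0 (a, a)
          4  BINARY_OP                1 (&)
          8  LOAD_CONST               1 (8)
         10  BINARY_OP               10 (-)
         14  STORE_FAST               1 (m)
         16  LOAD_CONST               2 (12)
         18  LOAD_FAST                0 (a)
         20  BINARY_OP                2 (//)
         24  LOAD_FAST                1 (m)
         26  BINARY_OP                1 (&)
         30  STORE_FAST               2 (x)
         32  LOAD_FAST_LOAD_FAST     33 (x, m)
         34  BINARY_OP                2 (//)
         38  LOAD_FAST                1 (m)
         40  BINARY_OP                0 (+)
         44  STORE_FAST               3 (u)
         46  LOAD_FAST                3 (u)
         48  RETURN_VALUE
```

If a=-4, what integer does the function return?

LOAD_FAST_LOAD_FAST a,a → push -4,-4. Stack: [-4, -4]
BINARY_OP & → -4 & -4 = -4. Stack: [-4]
LOAD_CONST → push 8. Stack: [-4, 8]
BINARY_OP - → -4 - 8 = -12. Stack: [-12]
STORE_FAST m → m=-12. Stack: []
LOAD_CONST → push 12. Stack: [12]
LOAD_FAST a → push -4. Stack: [12, -4]
BINARY_OP // → 12 // -4 = -3. Stack: [-3]
LOAD_FAST m → push -12. Stack: [-3, -12]
BINARY_OP & → -3 & -12 = -12. Stack: [-12]
STORE_FAST x → x=-12. Stack: []
LOAD_FAST_LOAD_FAST x,m → push -12,-12. Stack: [-12, -12]
BINARY_OP // → -12 // -12 = 1. Stack: [1]
LOAD_FAST m → push -12. Stack: [1, -12]
BINARY_OP + → 1 + -12 = -11. Stack: [-11]
STORE_FAST u → u=-11. Stack: []
LOAD_FAST u → push -11. Stack: [-11]
RETURN_VALUE → return -11.

-11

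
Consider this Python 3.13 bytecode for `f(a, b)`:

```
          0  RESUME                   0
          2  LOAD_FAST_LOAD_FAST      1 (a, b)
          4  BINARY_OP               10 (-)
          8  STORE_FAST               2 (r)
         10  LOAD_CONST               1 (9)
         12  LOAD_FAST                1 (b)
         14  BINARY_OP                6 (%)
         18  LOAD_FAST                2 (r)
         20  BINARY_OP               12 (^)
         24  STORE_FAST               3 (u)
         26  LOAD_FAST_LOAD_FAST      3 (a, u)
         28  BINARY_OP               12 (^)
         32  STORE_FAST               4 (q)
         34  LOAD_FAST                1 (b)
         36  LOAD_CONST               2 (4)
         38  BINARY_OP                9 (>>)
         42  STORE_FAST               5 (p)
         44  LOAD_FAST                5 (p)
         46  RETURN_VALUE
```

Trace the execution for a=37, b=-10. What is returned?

-1

LOAD_FAST_LOAD_FAST a,b → push 37,-10. Stack: [37, -10]
BINARY_OP - → 37 - -10 = 47. Stack: [47]
STORE_FAST r → r=47. Stack: []
LOAD_CONST → push 9. Stack: [9]
LOAD_FAST b → push -10. Stack: [9, -10]
BINARY_OP % → 9 % -10 = -1. Stack: [-1]
LOAD_FAST r → push 47. Stack: [-1, 47]
BINARY_OP ^ → -1 ^ 47 = -48. Stack: [-48]
STORE_FAST u → u=-48. Stack: []
LOAD_FAST_LOAD_FAST a,u → push 37,-48. Stack: [37, -48]
BINARY_OP ^ → 37 ^ -48 = -11. Stack: [-11]
STORE_FAST q → q=-11. Stack: []
LOAD_FAST b → push -10. Stack: [-10]
LOAD_CONST → push 4. Stack: [-10, 4]
BINARY_OP >> → -10 >> 4 = -1. Stack: [-1]
STORE_FAST p → p=-1. Stack: []
LOAD_FAST p → push -1. Stack: [-1]
RETURN_VALUE → return -1.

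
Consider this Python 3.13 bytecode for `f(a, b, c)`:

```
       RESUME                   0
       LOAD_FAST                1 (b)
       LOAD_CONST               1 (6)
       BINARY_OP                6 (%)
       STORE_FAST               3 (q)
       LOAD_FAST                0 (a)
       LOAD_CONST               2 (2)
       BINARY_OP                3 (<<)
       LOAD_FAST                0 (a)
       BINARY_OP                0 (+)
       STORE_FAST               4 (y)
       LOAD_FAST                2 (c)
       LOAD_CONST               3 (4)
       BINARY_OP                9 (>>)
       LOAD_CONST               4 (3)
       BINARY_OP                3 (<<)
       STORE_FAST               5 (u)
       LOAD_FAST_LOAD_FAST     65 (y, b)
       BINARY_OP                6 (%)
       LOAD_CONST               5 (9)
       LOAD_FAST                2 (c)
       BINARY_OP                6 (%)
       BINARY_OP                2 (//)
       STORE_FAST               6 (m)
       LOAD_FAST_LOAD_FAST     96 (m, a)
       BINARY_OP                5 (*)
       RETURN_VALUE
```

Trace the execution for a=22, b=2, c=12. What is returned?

0

LOAD_FAST b → push 2. Stack: [2]
LOAD_CONST → push 6. Stack: [2, 6]
BINARY_OP % → 2 % 6 = 2. Stack: [2]
STORE_FAST q → q=2. Stack: []
LOAD_FAST a → push 22. Stack: [22]
LOAD_CONST → push 2. Stack: [22, 2]
BINARY_OP << → 22 << 2 = 88. Stack: [88]
LOAD_FAST a → push 22. Stack: [88, 22]
BINARY_OP + → 88 + 22 = 110. Stack: [110]
STORE_FAST y → y=110. Stack: []
LOAD_FAST c → push 12. Stack: [12]
LOAD_CONST → push 4. Stack: [12, 4]
BINARY_OP >> → 12 >> 4 = 0. Stack: [0]
LOAD_CONST → push 3. Stack: [0, 3]
BINARY_OP << → 0 << 3 = 0. Stack: [0]
STORE_FAST u → u=0. Stack: []
LOAD_FAST_LOAD_FAST y,b → push 110,2. Stack: [110, 2]
BINARY_OP % → 110 % 2 = 0. Stack: [0]
LOAD_CONST → push 9. Stack: [0, 9]
LOAD_FAST c → push 12. Stack: [0, 9, 12]
BINARY_OP % → 9 % 12 = 9. Stack: [0, 9]
BINARY_OP // → 0 // 9 = 0. Stack: [0]
STORE_FAST m → m=0. Stack: []
LOAD_FAST_LOAD_FAST m,a → push 0,22. Stack: [0, 22]
BINARY_OP * → 0 * 22 = 0. Stack: [0]
RETURN_VALUE → return 0.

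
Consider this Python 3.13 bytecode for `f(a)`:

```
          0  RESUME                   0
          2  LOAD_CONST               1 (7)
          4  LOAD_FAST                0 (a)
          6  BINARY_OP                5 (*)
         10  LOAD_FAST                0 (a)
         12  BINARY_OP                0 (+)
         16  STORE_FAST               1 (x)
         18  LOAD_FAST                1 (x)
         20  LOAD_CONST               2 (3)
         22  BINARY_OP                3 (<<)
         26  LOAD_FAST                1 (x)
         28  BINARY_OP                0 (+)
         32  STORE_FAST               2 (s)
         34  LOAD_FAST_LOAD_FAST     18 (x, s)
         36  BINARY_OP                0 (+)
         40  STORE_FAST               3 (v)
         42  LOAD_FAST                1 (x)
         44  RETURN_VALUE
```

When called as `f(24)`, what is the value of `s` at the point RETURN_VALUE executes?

LOAD_CONST → push 7. Stack: [7]
LOAD_FAST a → push 24. Stack: [7, 24]
BINARY_OP * → 7 * 24 = 168. Stack: [168]
LOAD_FAST a → push 24. Stack: [168, 24]
BINARY_OP + → 168 + 24 = 192. Stack: [192]
STORE_FAST x → x=192. Stack: []
LOAD_FAST x → push 192. Stack: [192]
LOAD_CONST → push 3. Stack: [192, 3]
BINARY_OP << → 192 << 3 = 1536. Stack: [1536]
LOAD_FAST x → push 192. Stack: [1536, 192]
BINARY_OP + → 1536 + 192 = 1728. Stack: [1728]
STORE_FAST s → s=1728. Stack: []
LOAD_FAST_LOAD_FAST x,s → push 192,1728. Stack: [192, 1728]
BINARY_OP + → 192 + 1728 = 1920. Stack: [1920]
STORE_FAST v → v=1920. Stack: []
LOAD_FAST x → push 192. Stack: [192]
RETURN_VALUE → return 192.

1728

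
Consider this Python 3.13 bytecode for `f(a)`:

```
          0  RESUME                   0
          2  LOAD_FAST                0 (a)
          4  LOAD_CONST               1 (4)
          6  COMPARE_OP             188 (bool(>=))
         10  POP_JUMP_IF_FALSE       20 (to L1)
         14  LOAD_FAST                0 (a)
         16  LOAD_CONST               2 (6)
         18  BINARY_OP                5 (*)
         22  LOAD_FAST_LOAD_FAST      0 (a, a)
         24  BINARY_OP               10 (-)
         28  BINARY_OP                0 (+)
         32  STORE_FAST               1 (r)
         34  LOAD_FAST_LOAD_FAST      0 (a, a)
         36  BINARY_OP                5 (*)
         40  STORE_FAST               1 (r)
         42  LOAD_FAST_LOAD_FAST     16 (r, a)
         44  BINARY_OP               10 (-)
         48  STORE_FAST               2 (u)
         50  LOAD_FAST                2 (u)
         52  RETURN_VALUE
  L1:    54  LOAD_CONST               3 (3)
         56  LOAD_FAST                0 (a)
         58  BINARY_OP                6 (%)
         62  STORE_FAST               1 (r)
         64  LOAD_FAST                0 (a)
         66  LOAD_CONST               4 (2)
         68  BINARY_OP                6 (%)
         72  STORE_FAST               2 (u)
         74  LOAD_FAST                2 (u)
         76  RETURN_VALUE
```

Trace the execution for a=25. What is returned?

LOAD_FAST a → push 25. Stack: [25]
LOAD_CONST → push 4. Stack: [25, 4]
COMPARE_OP bool(>=) → 25 vs 4 = True. Stack: [True]
POP_JUMP_IF_FALSE → pop True; no jump. Stack: []
LOAD_FAST a → push 25. Stack: [25]
LOAD_CONST → push 6. Stack: [25, 6]
BINARY_OP * → 25 * 6 = 150. Stack: [150]
LOAD_FAST_LOAD_FAST a,a → push 25,25. Stack: [150, 25, 25]
BINARY_OP - → 25 - 25 = 0. Stack: [150, 0]
BINARY_OP + → 150 + 0 = 150. Stack: [150]
STORE_FAST r → r=150. Stack: []
LOAD_FAST_LOAD_FAST a,a → push 25,25. Stack: [25, 25]
BINARY_OP * → 25 * 25 = 625. Stack: [625]
STORE_FAST r → r=625. Stack: []
LOAD_FAST_LOAD_FAST r,a → push 625,25. Stack: [625, 25]
BINARY_OP - → 625 - 25 = 600. Stack: [600]
STORE_FAST u → u=600. Stack: []
LOAD_FAST u → push 600. Stack: [600]
RETURN_VALUE → return 600.

600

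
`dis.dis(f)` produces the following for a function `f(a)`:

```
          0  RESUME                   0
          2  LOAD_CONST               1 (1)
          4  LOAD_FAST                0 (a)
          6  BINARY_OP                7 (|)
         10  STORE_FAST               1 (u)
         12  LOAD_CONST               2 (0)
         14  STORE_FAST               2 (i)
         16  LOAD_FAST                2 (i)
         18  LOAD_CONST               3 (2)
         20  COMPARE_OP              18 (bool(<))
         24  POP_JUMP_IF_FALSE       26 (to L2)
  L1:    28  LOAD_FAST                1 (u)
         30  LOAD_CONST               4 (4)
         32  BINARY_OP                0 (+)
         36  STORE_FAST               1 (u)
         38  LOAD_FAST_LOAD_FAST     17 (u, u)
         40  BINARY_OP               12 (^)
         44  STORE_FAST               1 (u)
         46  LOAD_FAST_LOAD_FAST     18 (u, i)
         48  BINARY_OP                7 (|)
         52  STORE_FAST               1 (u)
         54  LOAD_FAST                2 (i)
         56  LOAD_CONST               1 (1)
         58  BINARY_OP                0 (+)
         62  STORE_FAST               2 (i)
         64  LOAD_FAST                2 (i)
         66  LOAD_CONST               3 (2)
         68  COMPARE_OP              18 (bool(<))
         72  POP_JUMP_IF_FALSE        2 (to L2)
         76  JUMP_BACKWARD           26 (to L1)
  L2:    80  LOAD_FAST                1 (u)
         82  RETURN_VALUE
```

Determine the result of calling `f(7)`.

1

LOAD_CONST → push 1. Stack: [1]
LOAD_FAST a → push 7. Stack: [1, 7]
BINARY_OP | → 1 | 7 = 7. Stack: [7]
STORE_FAST u → u=7. Stack: []
LOAD_CONST → push 0. Stack: [0]
STORE_FAST i → i=0. Stack: []
LOAD_FAST i → push 0. Stack: [0]
LOAD_CONST → push 2. Stack: [0, 2]
COMPARE_OP bool(<) → 0 vs 2 = True. Stack: [True]
POP_JUMP_IF_FALSE → pop True; no jump. Stack: []
LOAD_FAST u → push 7. Stack: [7]
LOAD_CONST → push 4. Stack: [7, 4]
BINARY_OP + → 7 + 4 = 11. Stack: [11]
STORE_FAST u → u=11. Stack: []
LOAD_FAST_LOAD_FAST u,u → push 11,11. Stack: [11, 11]
BINARY_OP ^ → 11 ^ 11 = 0. Stack: [0]
STORE_FAST u → u=0. Stack: []
LOAD_FAST_LOAD_FAST u,i → push 0,0. Stack: [0, 0]
BINARY_OP | → 0 | 0 = 0. Stack: [0]
STORE_FAST u → u=0. Stack: []
LOAD_FAST i → push 0. Stack: [0]
LOAD_CONST → push 1. Stack: [0, 1]
BINARY_OP + → 0 + 1 = 1. Stack: [1]
STORE_FAST i → i=1. Stack: []
LOAD_FAST i → push 1. Stack: [1]
LOAD_CONST → push 2. Stack: [1, 2]
COMPARE_OP bool(<) → 1 vs 2 = True. Stack: [True]
POP_JUMP_IF_FALSE → pop True; no jump. Stack: []
LOAD_FAST u → push 0. Stack: [0]
LOAD_CONST → push 4. Stack: [0, 4]
BINARY_OP + → 0 + 4 = 4. Stack: [4]
STORE_FAST u → u=4. Stack: []
LOAD_FAST_LOAD_FAST u,u → push 4,4. Stack: [4, 4]
BINARY_OP ^ → 4 ^ 4 = 0. Stack: [0]
STORE_FAST u → u=0. Stack: []
LOAD_FAST_LOAD_FAST u,i → push 0,1. Stack: [0, 1]
BINARY_OP | → 0 | 1 = 1. Stack: [1]
STORE_FAST u → u=1. Stack: []
LOAD_FAST i → push 1. Stack: [1]
LOAD_CONST → push 1. Stack: [1, 1]
BINARY_OP + → 1 + 1 = 2. Stack: [2]
STORE_FAST i → i=2. Stack: []
LOAD_FAST i → push 2. Stack: [2]
LOAD_CONST → push 2. Stack: [2, 2]
COMPARE_OP bool(<) → 2 vs 2 = False. Stack: [False]
POP_JUMP_IF_FALSE → pop False; jump. Stack: []
LOAD_FAST u → push 1. Stack: [1]
RETURN_VALUE → return 1.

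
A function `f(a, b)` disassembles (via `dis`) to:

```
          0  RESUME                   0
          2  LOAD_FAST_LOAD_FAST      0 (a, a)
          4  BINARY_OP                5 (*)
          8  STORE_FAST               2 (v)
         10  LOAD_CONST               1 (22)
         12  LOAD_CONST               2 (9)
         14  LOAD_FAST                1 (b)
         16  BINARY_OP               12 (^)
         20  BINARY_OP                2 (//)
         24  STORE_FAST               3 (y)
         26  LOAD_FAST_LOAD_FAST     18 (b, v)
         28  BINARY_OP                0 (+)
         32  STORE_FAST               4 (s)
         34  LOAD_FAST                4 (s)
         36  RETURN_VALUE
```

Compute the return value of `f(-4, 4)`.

LOAD_FAST_LOAD_FAST a,a → push -4,-4. Stack: [-4, -4]
BINARY_OP * → -4 * -4 = 16. Stack: [16]
STORE_FAST v → v=16. Stack: []
LOAD_CONST → push 22. Stack: [22]
LOAD_CONST → push 9. Stack: [22, 9]
LOAD_FAST b → push 4. Stack: [22, 9, 4]
BINARY_OP ^ → 9 ^ 4 = 13. Stack: [22, 13]
BINARY_OP // → 22 // 13 = 1. Stack: [1]
STORE_FAST y → y=1. Stack: []
LOAD_FAST_LOAD_FAST b,v → push 4,16. Stack: [4, 16]
BINARY_OP + → 4 + 16 = 20. Stack: [20]
STORE_FAST s → s=20. Stack: []
LOAD_FAST s → push 20. Stack: [20]
RETURN_VALUE → return 20.

20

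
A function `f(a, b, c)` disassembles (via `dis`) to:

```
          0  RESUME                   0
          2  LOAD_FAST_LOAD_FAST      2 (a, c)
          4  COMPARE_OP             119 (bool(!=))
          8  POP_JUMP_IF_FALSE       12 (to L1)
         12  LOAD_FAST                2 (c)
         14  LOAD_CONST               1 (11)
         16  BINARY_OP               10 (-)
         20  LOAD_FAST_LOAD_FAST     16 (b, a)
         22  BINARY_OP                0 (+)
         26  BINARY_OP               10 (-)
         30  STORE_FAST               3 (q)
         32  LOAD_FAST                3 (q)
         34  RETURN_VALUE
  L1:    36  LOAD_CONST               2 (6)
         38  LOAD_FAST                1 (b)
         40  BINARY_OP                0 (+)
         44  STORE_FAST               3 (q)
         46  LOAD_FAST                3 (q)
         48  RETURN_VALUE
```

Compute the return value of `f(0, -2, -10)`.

LOAD_FAST_LOAD_FAST a,c → push 0,-10. Stack: [0, -10]
COMPARE_OP bool(!=) → 0 vs -10 = True. Stack: [True]
POP_JUMP_IF_FALSE → pop True; no jump. Stack: []
LOAD_FAST c → push -10. Stack: [-10]
LOAD_CONST → push 11. Stack: [-10, 11]
BINARY_OP - → -10 - 11 = -21. Stack: [-21]
LOAD_FAST_LOAD_FAST b,a → push -2,0. Stack: [-21, -2, 0]
BINARY_OP + → -2 + 0 = -2. Stack: [-21, -2]
BINARY_OP - → -21 - -2 = -19. Stack: [-19]
STORE_FAST q → q=-19. Stack: []
LOAD_FAST q → push -19. Stack: [-19]
RETURN_VALUE → return -19.

-19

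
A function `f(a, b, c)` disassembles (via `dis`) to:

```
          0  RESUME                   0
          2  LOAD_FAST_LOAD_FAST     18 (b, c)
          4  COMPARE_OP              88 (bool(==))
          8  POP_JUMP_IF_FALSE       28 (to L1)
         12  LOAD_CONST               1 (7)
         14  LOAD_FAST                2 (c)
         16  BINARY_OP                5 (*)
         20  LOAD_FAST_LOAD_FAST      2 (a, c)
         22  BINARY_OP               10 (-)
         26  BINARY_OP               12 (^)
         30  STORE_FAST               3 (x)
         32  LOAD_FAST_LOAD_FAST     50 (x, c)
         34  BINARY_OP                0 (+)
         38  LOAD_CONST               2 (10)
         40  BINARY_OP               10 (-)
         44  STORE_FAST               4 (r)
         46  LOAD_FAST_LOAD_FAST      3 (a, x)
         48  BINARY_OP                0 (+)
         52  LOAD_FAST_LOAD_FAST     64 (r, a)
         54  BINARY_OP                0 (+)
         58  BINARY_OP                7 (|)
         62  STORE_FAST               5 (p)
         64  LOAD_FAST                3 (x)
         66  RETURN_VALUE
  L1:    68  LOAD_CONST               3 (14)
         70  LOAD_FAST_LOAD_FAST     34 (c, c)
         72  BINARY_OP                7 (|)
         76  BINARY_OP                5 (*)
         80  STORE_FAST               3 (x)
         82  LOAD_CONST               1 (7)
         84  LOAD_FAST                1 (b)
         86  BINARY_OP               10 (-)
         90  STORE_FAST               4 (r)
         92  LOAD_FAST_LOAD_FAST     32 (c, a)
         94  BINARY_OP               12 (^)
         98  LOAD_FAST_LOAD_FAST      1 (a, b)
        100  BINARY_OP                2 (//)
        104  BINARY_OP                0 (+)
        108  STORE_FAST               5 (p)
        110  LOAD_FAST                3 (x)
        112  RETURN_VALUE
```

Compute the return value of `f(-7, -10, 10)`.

LOAD_FAST_LOAD_FAST b,c → push -10,10. Stack: [-10, 10]
COMPARE_OP bool(==) → -10 vs 10 = False. Stack: [False]
POP_JUMP_IF_FALSE → pop False; jump. Stack: []
LOAD_CONST → push 14. Stack: [14]
LOAD_FAST_LOAD_FAST c,c → push 10,10. Stack: [14, 10, 10]
BINARY_OP | → 10 | 10 = 10. Stack: [14, 10]
BINARY_OP * → 14 * 10 = 140. Stack: [140]
STORE_FAST x → x=140. Stack: []
LOAD_CONST → push 7. Stack: [7]
LOAD_FAST b → push -10. Stack: [7, -10]
BINARY_OP - → 7 - -10 = 17. Stack: [17]
STORE_FAST r → r=17. Stack: []
LOAD_FAST_LOAD_FAST c,a → push 10,-7. Stack: [10, -7]
BINARY_OP ^ → 10 ^ -7 = -13. Stack: [-13]
LOAD_FAST_LOAD_FAST a,b → push -7,-10. Stack: [-13, -7, -10]
BINARY_OP // → -7 // -10 = 0. Stack: [-13, 0]
BINARY_OP + → -13 + 0 = -13. Stack: [-13]
STORE_FAST p → p=-13. Stack: []
LOAD_FAST x → push 140. Stack: [140]
RETURN_VALUE → return 140.

140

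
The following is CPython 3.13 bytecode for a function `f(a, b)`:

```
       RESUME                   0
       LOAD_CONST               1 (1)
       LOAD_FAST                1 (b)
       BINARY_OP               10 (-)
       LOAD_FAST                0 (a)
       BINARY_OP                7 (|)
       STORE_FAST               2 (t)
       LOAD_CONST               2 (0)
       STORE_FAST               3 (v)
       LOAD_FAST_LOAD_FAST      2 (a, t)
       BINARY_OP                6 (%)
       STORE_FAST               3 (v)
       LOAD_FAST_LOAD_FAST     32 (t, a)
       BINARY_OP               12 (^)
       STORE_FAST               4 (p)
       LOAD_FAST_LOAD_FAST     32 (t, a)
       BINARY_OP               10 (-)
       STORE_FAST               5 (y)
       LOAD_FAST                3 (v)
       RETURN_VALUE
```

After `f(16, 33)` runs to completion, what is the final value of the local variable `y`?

LOAD_CONST → push 1. Stack: [1]
LOAD_FAST b → push 33. Stack: [1, 33]
BINARY_OP - → 1 - 33 = -32. Stack: [-32]
LOAD_FAST a → push 16. Stack: [-32, 16]
BINARY_OP | → -32 | 16 = -16. Stack: [-16]
STORE_FAST t → t=-16. Stack: []
LOAD_CONST → push 0. Stack: [0]
STORE_FAST v → v=0. Stack: []
LOAD_FAST_LOAD_FAST a,t → push 16,-16. Stack: [16, -16]
BINARY_OP % → 16 % -16 = 0. Stack: [0]
STORE_FAST v → v=0. Stack: []
LOAD_FAST_LOAD_FAST t,a → push -16,16. Stack: [-16, 16]
BINARY_OP ^ → -16 ^ 16 = -32. Stack: [-32]
STORE_FAST p → p=-32. Stack: []
LOAD_FAST_LOAD_FAST t,a → push -16,16. Stack: [-16, 16]
BINARY_OP - → -16 - 16 = -32. Stack: [-32]
STORE_FAST y → y=-32. Stack: []
LOAD_FAST v → push 0. Stack: [0]
RETURN_VALUE → return 0.

-32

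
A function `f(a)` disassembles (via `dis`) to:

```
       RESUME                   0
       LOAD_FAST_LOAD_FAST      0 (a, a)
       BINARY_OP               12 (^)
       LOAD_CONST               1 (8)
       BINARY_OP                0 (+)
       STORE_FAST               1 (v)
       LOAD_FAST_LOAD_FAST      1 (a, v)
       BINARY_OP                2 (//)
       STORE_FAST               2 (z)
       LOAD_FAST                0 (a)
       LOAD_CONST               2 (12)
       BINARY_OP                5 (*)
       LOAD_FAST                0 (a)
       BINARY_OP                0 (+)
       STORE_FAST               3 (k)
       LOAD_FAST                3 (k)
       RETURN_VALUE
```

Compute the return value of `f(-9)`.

LOAD_FAST_LOAD_FAST a,a → push -9,-9. Stack: [-9, -9]
BINARY_OP ^ → -9 ^ -9 = 0. Stack: [0]
LOAD_CONST → push 8. Stack: [0, 8]
BINARY_OP + → 0 + 8 = 8. Stack: [8]
STORE_FAST v → v=8. Stack: []
LOAD_FAST_LOAD_FAST a,v → push -9,8. Stack: [-9, 8]
BINARY_OP // → -9 // 8 = -2. Stack: [-2]
STORE_FAST z → z=-2. Stack: []
LOAD_FAST a → push -9. Stack: [-9]
LOAD_CONST → push 12. Stack: [-9, 12]
BINARY_OP * → -9 * 12 = -108. Stack: [-108]
LOAD_FAST a → push -9. Stack: [-108, -9]
BINARY_OP + → -108 + -9 = -117. Stack: [-117]
STORE_FAST k → k=-117. Stack: []
LOAD_FAST k → push -117. Stack: [-117]
RETURN_VALUE → return -117.

-117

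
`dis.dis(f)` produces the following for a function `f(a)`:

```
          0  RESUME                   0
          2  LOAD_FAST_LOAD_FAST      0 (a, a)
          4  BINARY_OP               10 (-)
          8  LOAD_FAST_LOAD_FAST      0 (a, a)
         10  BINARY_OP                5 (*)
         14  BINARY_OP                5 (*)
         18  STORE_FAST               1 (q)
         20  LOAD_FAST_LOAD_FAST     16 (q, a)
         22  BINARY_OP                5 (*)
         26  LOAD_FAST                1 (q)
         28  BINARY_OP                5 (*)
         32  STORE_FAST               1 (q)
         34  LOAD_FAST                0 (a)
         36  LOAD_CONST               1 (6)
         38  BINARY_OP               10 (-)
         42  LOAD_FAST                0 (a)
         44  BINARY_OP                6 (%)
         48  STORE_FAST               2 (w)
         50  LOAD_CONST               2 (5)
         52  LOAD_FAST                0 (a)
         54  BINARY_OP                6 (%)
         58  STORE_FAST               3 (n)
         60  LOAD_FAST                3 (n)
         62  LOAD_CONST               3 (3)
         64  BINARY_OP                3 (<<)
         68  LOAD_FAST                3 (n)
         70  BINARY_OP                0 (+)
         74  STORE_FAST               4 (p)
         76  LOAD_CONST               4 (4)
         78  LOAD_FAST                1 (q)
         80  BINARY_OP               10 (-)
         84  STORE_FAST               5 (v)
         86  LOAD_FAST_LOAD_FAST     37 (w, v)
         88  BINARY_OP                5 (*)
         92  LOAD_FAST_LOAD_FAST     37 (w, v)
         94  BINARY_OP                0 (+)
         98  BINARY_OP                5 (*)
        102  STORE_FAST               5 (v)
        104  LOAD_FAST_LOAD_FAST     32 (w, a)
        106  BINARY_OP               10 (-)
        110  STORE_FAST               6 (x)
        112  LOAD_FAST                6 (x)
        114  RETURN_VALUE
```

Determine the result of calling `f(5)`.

LOAD_FAST_LOAD_FAST a,a → push 5,5. Stack: [5, 5]
BINARY_OP - → 5 - 5 = 0. Stack: [0]
LOAD_FAST_LOAD_FAST a,a → push 5,5. Stack: [0, 5, 5]
BINARY_OP * → 5 * 5 = 25. Stack: [0, 25]
BINARY_OP * → 0 * 25 = 0. Stack: [0]
STORE_FAST q → q=0. Stack: []
LOAD_FAST_LOAD_FAST q,a → push 0,5. Stack: [0, 5]
BINARY_OP * → 0 * 5 = 0. Stack: [0]
LOAD_FAST q → push 0. Stack: [0, 0]
BINARY_OP * → 0 * 0 = 0. Stack: [0]
STORE_FAST q → q=0. Stack: []
LOAD_FAST a → push 5. Stack: [5]
LOAD_CONST → push 6. Stack: [5, 6]
BINARY_OP - → 5 - 6 = -1. Stack: [-1]
LOAD_FAST a → push 5. Stack: [-1, 5]
BINARY_OP % → -1 % 5 = 4. Stack: [4]
STORE_FAST w → w=4. Stack: []
LOAD_CONST → push 5. Stack: [5]
LOAD_FAST a → push 5. Stack: [5, 5]
BINARY_OP % → 5 % 5 = 0. Stack: [0]
STORE_FAST n → n=0. Stack: []
LOAD_FAST n → push 0. Stack: [0]
LOAD_CONST → push 3. Stack: [0, 3]
BINARY_OP << → 0 << 3 = 0. Stack: [0]
LOAD_FAST n → push 0. Stack: [0, 0]
BINARY_OP + → 0 + 0 = 0. Stack: [0]
STORE_FAST p → p=0. Stack: []
LOAD_CONST → push 4. Stack: [4]
LOAD_FAST q → push 0. Stack: [4, 0]
BINARY_OP - → 4 - 0 = 4. Stack: [4]
STORE_FAST v → v=4. Stack: []
LOAD_FAST_LOAD_FAST w,v → push 4,4. Stack: [4, 4]
BINARY_OP * → 4 * 4 = 16. Stack: [16]
LOAD_FAST_LOAD_FAST w,v → push 4,4. Stack: [16, 4, 4]
BINARY_OP + → 4 + 4 = 8. Stack: [16, 8]
BINARY_OP * → 16 * 8 = 128. Stack: [128]
STORE_FAST v → v=128. Stack: []
LOAD_FAST_LOAD_FAST w,a → push 4,5. Stack: [4, 5]
BINARY_OP - → 4 - 5 = -1. Stack: [-1]
STORE_FAST x → x=-1. Stack: []
LOAD_FAST x → push -1. Stack: [-1]
RETURN_VALUE → return -1.

-1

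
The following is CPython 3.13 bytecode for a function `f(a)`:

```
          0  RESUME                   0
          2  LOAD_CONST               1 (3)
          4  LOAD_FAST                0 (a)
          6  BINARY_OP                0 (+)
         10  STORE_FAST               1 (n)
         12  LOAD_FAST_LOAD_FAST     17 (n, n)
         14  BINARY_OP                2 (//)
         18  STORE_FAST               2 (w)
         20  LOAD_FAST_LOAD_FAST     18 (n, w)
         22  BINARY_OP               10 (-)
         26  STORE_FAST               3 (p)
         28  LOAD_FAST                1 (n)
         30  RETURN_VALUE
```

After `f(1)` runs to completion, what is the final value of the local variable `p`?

3

LOAD_CONST → push 3. Stack: [3]
LOAD_FAST a → push 1. Stack: [3, 1]
BINARY_OP + → 3 + 1 = 4. Stack: [4]
STORE_FAST n → n=4. Stack: []
LOAD_FAST_LOAD_FAST n,n → push 4,4. Stack: [4, 4]
BINARY_OP // → 4 // 4 = 1. Stack: [1]
STORE_FAST w → w=1. Stack: []
LOAD_FAST_LOAD_FAST n,w → push 4,1. Stack: [4, 1]
BINARY_OP - → 4 - 1 = 3. Stack: [3]
STORE_FAST p → p=3. Stack: []
LOAD_FAST n → push 4. Stack: [4]
RETURN_VALUE → return 4.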